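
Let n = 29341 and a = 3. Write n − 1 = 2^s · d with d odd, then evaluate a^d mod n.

n − 1 = 29340 = 2^2 · 7335, so s = 2 and d = 7335.
3^7335 mod 29341 = 22569.

22569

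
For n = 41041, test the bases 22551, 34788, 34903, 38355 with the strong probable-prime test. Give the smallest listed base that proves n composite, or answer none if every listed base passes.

34788

n − 1 = 41040 = 2^4 · 2565, so s = 4 and d = 2565.
Base 22551: x_0 = 22551^2565 mod 41041 = 1. x_0 = 1, so 22551 is not a witness.
Base 34788: x_0 = 34788^2565 mod 41041 = 32955. x_0 is neither 1 nor 41040, so continue squaring. x_1 = 32955^2 mod 41041 = 5083. x_2 = 5083^2 mod 41041 = 22100. x_3 = 22100^2 mod 41041 = 22100. Reached i = s−1 = 3 without hitting −1: 34788 is a Miller–Rabin witness and 41041 is composite.
Base 34903: x_0 = 34903^2565 mod 41041 = 4103. x_0 is neither 1 nor 41040, so continue squaring. x_1 = 4103^2 mod 41041 = 7799. x_2 = 7799^2 mod 41041 = 1639. x_3 = 1639^2 mod 41041 = 18656. Reached i = s−1 = 3 without hitting −1: 34903 is a Miller–Rabin witness and 41041 is composite.
Base 38355: x_0 = 38355^2565 mod 41041 = 31725. x_0 is neither 1 nor 41040, so continue squaring. x_1 = 31725^2 mod 41041 = 27182. x_2 = 27182^2 mod 41041 = 1. x_2 = 1 but x_1 ≠ ±1, a nontrivial square root of 1 — 38355 is a witness and 41041 is composite.
The smallest witness among the given bases is 34788.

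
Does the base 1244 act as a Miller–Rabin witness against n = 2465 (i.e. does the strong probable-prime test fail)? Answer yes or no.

yes

n − 1 = 2464 = 2^5 · 77, so s = 5 and d = 77.
Repeated squaring mod 2465: 1244^1 ≡ 1244, 1244^2 ≡ 1981, 1244^4 ≡ 81, 1244^8 ≡ 1631, 1244^16 ≡ 426, 1244^32 ≡ 1531, 1244^64 ≡ 2211.
77 = 64 + 8 + 4 + 1, so 1244^77 ≡ 2211·1631·81·1244 ≡ 1984 (mod 2465).
x_0 = 1244^77 mod 2465 = 1984.
x_0 is neither 1 nor 2464, so continue squaring.
x_1 = 1984^2 mod 2465 = 2116.
x_2 = 2116^2 mod 2465 = 1016.
x_3 = 1016^2 mod 2465 = 1886.
x_4 = 1886^2 mod 2465 = 1.
x_4 = 1 but x_3 ≠ ±1, a nontrivial square root of 1 — 1244 is a witness and 2465 is composite.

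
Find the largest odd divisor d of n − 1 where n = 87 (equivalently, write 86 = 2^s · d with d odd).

Halving: 86 → 43; 43 is odd.
So 86 = 2^1 · 43.

43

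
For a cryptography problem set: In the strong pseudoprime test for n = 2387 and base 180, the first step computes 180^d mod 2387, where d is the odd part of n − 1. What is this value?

1648

n − 1 = 2386 = 2^1 · 1193, so s = 1 and d = 1193.
180^1193 mod 2387 = 1648.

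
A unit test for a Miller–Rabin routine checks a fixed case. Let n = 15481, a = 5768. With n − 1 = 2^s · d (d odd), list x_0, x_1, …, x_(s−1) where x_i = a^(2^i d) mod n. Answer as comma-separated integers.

7638, 6636, 8532

n − 1 = 15480 = 2^3 · 1935, so s = 3 and d = 1935.
x_0 = 5768^1935 mod 15481 = 7638.
x_1 = 7638^2 mod 15481 = 6636.
x_2 = 6636^2 mod 15481 = 8532.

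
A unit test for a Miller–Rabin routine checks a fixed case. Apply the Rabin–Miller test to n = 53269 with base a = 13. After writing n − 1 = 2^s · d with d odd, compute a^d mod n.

35128

n − 1 = 53268 = 2^2 · 13317, so s = 2 and d = 13317.
13^13317 mod 53269 = 35128.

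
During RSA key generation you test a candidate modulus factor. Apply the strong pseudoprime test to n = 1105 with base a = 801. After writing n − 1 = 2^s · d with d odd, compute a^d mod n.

151

n − 1 = 1104 = 2^4 · 69, so s = 4 and d = 69.
801^69 mod 1105 = 151.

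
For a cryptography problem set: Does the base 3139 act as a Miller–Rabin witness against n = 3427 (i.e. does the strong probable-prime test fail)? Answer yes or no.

yes

n − 1 = 3426 = 2^1 · 1713, so s = 1 and d = 1713.
x_0 = 3139^1713 mod 3427 = 3189.
x_0 ∉ {1, 3426} and s = 1, so 3139 is a Miller–Rabin witness and 3427 is composite.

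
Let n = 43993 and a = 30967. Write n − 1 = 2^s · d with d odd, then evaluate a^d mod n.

n − 1 = 43992 = 2^3 · 5499, so s = 3 and d = 5499.
30967^5499 mod 43993 = 10021.

10021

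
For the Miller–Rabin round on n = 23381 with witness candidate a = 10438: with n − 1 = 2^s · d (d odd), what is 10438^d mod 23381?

13262

n − 1 = 23380 = 2^2 · 5845, so s = 2 and d = 5845.
Repeated squaring mod 23381: 10438^1 ≡ 10438, 10438^2 ≡ 19765, 10438^4 ≡ 5477, 10438^8 ≡ 23087, 10438^16 ≡ 16293, 10438^32 ≡ 17356, 10438^64 ≡ 13313, 10438^128 ≡ 7989, 10438^256 ≡ 17372, 10438^512 ≡ 7817, 10438^1024 ≡ 10936, 10438^2048 ≡ 2281, 10438^4096 ≡ 12379.
5845 = 4096 + 1024 + 512 + 128 + 64 + 16 + 4 + 1, so 10438^5845 ≡ 12379·10936·7817·7989·13313·16293·5477·10438 ≡ 13262 (mod 23381).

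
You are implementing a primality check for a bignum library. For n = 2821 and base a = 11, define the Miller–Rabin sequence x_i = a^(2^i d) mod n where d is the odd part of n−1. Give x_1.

n − 1 = 2820 = 2^2 · 705, so s = 2 and d = 705.
Repeated squaring mod 2821: 11^1 ≡ 11, 11^2 ≡ 121, 11^4 ≡ 536, 11^8 ≡ 2375, 11^16 ≡ 1446, 11^32 ≡ 555, 11^64 ≡ 536, 11^128 ≡ 2375, 11^256 ≡ 1446, 11^512 ≡ 555.
705 = 512 + 128 + 64 + 1, so 11^705 ≡ 555·2375·536·11 ≡ 1828 (mod 2821).
x_0 = 1828.
x_1 = 1828^2 mod 2821 = 1520.

1520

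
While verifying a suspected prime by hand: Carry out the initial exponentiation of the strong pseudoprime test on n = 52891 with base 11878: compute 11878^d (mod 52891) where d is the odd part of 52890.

52466

n − 1 = 52890 = 2^1 · 26445, so s = 1 and d = 26445.
11878^26445 mod 52891 = 52466.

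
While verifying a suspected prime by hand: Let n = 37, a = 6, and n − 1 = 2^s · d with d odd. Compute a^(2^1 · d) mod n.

n − 1 = 36 = 2^2 · 9, so s = 2 and d = 9.
Repeated squaring mod 37: 6^1 ≡ 6, 6^2 ≡ 36, 6^4 ≡ 1, 6^8 ≡ 1.
9 = 8 + 1, so 6^9 ≡ 1·6 ≡ 6 (mod 37).
x_0 = 6.
x_1 = 6^2 mod 37 = 36.

36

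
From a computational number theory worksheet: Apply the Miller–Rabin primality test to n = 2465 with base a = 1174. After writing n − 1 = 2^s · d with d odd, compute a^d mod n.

2279

n − 1 = 2464 = 2^5 · 77, so s = 5 and d = 77.
1174^77 mod 2465 = 2279.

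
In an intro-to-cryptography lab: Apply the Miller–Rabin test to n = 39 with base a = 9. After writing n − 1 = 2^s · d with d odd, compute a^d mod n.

n − 1 = 38 = 2^1 · 19, so s = 1 and d = 19.
Repeated squaring mod 39: 9^1 ≡ 9, 9^2 ≡ 3, 9^4 ≡ 9, 9^8 ≡ 3, 9^16 ≡ 9.
19 = 16 + 2 + 1, so 9^19 ≡ 9·3·9 ≡ 9 (mod 39).

9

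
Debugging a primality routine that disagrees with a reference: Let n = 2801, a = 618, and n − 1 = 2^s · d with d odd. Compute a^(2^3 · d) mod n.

n − 1 = 2800 = 2^4 · 175, so s = 4 and d = 175.
x_0 = 618^175 mod 2801 = 1543.
x_1 = 1543^2 mod 2801 = 2800.
x_2 = 2800^2 mod 2801 = 1.
x_3 = 1^2 mod 2801 = 1.

1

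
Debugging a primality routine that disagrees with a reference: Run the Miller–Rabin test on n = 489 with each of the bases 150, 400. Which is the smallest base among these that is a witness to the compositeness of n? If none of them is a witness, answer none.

n − 1 = 488 = 2^3 · 61, so s = 3 and d = 61.
Base 150: x_0 = 150^61 mod 489 = 126. x_0 is neither 1 nor 488, so continue squaring. x_1 = 126^2 mod 489 = 228. x_2 = 228^2 mod 489 = 150. Reached i = s−1 = 2 without hitting −1: 150 is a Miller–Rabin witness and 489 is composite.
Base 400: x_0 = 400^61 mod 489 = 445. x_0 is neither 1 nor 488, so continue squaring. x_1 = 445^2 mod 489 = 469. x_2 = 469^2 mod 489 = 400. Reached i = s−1 = 2 without hitting −1: 400 is a Miller–Rabin witness and 489 is composite.
The smallest witness among the given bases is 150.

150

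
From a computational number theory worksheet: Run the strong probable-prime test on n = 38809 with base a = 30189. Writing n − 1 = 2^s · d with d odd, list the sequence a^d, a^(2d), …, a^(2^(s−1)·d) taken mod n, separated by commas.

38429, 27973, 21671

n − 1 = 38808 = 2^3 · 4851, so s = 3 and d = 4851.
x_0 = 30189^4851 mod 38809 = 38429.
x_1 = 38429^2 mod 38809 = 27973.
x_2 = 27973^2 mod 38809 = 21671.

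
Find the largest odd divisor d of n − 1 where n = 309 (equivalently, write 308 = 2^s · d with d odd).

Halving: 308 → 154 → 77; 77 is odd.
So 308 = 2^2 · 77.

77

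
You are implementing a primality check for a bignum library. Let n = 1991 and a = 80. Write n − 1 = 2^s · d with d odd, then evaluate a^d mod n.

n − 1 = 1990 = 2^1 · 995, so s = 1 and d = 995.
80^995 mod 1991 = 254.

254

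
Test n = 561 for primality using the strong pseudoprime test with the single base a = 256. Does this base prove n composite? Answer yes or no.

n − 1 = 560 = 2^4 · 35, so s = 4 and d = 35.
Repeated squaring mod 561: 256^1 ≡ 256, 256^2 ≡ 460, 256^4 ≡ 103, 256^8 ≡ 511, 256^16 ≡ 256, 256^32 ≡ 460.
35 = 32 + 2 + 1, so 256^35 ≡ 460·460·256 ≡ 1 (mod 561).
x_0 = 256^35 mod 561 = 1.
x_0 = 1, so 256 is not a witness.

no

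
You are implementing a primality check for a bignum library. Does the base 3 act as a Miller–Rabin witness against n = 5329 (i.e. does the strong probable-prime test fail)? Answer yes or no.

n − 1 = 5328 = 2^4 · 333, so s = 4 and d = 333.
x_0 = 3^333 mod 5329 = 2236.
x_0 is neither 1 nor 5328, so continue squaring.
x_1 = 2236^2 mod 5329 = 1094.
x_2 = 1094^2 mod 5329 = 3140.
x_3 = 3140^2 mod 5329 = 950.
Reached i = s−1 = 3 without hitting −1: 3 is a Miller–Rabin witness and 5329 is composite.

yes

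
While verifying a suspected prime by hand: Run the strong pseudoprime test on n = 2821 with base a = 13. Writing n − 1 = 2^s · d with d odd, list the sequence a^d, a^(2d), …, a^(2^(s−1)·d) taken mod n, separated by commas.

650, 2171

n − 1 = 2820 = 2^2 · 705, so s = 2 and d = 705.
x_0 = 13^705 mod 2821 = 650.
x_1 = 650^2 mod 2821 = 2171.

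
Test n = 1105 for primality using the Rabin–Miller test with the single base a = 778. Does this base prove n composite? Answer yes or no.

n − 1 = 1104 = 2^4 · 69, so s = 4 and d = 69.
x_0 = 778^69 mod 1105 = 268.
x_0 is neither 1 nor 1104, so continue squaring.
x_1 = 268^2 mod 1105 = 1104.
x_1 ≡ −1, so 778 is not a witness.

no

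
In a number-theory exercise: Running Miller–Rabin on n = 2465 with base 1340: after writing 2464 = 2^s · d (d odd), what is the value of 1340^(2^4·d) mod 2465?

1480

n − 1 = 2464 = 2^5 · 77, so s = 5 and d = 77.
x_0 = 1340^77 mod 2465 = 260.
x_1 = 260^2 mod 2465 = 1045.
x_2 = 1045^2 mod 2465 = 30.
x_3 = 30^2 mod 2465 = 900.
x_4 = 900^2 mod 2465 = 1480.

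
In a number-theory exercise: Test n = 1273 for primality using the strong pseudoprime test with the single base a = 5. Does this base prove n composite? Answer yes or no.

yes

n − 1 = 1272 = 2^3 · 159, so s = 3 and d = 159.
Repeated squaring mod 1273: 5^1 ≡ 5, 5^2 ≡ 25, 5^4 ≡ 625, 5^8 ≡ 1087, 5^16 ≡ 225, 5^32 ≡ 978, 5^64 ≡ 461, 5^128 ≡ 1203.
159 = 128 + 16 + 8 + 4 + 2 + 1, so 5^159 ≡ 1203·225·1087·625·25·5 ≡ 311 (mod 1273).
x_0 = 5^159 mod 1273 = 311.
x_0 is neither 1 nor 1272, so continue squaring.
x_1 = 311^2 mod 1273 = 1246.
x_2 = 1246^2 mod 1273 = 729.
Reached i = s−1 = 2 without hitting −1: 5 is a Miller–Rabin witness and 1273 is composite.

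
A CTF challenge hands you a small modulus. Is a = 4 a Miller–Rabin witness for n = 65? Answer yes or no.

n − 1 = 64 = 2^6 · 1, so s = 6 and d = 1.
x_0 = 4^1 mod 65 = 4.
x_0 is neither 1 nor 64, so continue squaring.
x_1 = 4^2 mod 65 = 16.
x_2 = 16^2 mod 65 = 61.
x_3 = 61^2 mod 65 = 16.
x_4 = 16^2 mod 65 = 61.
x_5 = 61^2 mod 65 = 16.
Reached i = s−1 = 5 without hitting −1: 4 is a Miller–Rabin witness and 65 is composite.

yes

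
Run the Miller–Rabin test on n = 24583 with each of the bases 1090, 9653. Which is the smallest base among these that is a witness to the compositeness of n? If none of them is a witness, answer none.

1090

n − 1 = 24582 = 2^1 · 12291, so s = 1 and d = 12291.
Base 1090: x_0 = 1090^12291 mod 24583 = 4217. x_0 ∉ {1, 24582} and s = 1, so 1090 is a Miller–Rabin witness and 24583 is composite.
Base 9653: x_0 = 9653^12291 mod 24583 = 9794. x_0 ∉ {1, 24582} and s = 1, so 9653 is a Miller–Rabin witness and 24583 is composite.
The smallest witness among the given bases is 1090.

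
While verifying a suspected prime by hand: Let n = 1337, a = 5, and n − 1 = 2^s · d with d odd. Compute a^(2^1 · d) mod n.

n − 1 = 1336 = 2^3 · 167, so s = 3 and d = 167.
By repeated squaring, 5^167 ≡ 1326 (mod 1337).
x_0 = 1326.
x_1 = 1326^2 mod 1337 = 121.

121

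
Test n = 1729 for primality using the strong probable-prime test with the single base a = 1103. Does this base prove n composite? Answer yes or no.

n − 1 = 1728 = 2^6 · 27, so s = 6 and d = 27.
x_0 = 1103^27 mod 1729 = 1331.
x_0 is neither 1 nor 1728, so continue squaring.
x_1 = 1331^2 mod 1729 = 1065.
x_2 = 1065^2 mod 1729 = 1.
x_2 = 1 but x_1 ≠ ±1, a nontrivial square root of 1 — 1103 is a witness and 1729 is composite.

yes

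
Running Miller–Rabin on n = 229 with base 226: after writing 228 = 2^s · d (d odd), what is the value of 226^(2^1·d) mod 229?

n − 1 = 228 = 2^2 · 57, so s = 2 and d = 57.
x_0 = 226^57 mod 229 = 228.
x_1 = 228^2 mod 229 = 1.

1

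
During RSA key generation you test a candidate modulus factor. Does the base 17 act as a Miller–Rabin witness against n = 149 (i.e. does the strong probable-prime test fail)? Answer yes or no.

no

n − 1 = 148 = 2^2 · 37, so s = 2 and d = 37.
x_0 = 17^37 mod 149 = 1.
x_0 = 1, so 17 is not a witness.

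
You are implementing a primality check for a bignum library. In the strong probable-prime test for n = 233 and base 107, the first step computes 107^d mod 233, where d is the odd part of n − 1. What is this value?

232

n − 1 = 232 = 2^3 · 29, so s = 3 and d = 29.
107^29 mod 233 = 232.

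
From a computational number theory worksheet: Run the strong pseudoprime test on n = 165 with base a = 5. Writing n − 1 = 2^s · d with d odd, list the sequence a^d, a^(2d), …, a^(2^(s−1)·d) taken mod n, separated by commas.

5, 25

n − 1 = 164 = 2^2 · 41, so s = 2 and d = 41.
x_0 = 5^41 mod 165 = 5.
x_1 = 5^2 mod 165 = 25.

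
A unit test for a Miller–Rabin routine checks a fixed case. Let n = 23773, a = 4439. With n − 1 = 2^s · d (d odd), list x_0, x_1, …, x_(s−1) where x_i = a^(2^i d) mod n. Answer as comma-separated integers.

1, 1

n − 1 = 23772 = 2^2 · 5943, so s = 2 and d = 5943.
x_0 = 4439^5943 mod 23773 = 1.
x_1 = 1^2 mod 23773 = 1.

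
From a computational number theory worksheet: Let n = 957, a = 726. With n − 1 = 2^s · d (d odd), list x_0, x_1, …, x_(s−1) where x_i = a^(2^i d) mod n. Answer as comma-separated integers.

n − 1 = 956 = 2^2 · 239, so s = 2 and d = 239.
x_0 = 726^239 mod 957 = 726.
x_1 = 726^2 mod 957 = 726.

726, 726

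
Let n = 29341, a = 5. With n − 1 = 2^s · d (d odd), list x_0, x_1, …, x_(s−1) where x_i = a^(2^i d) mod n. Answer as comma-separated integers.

15127, 25011

n − 1 = 29340 = 2^2 · 7335, so s = 2 and d = 7335.
x_0 = 5^7335 mod 29341 = 15127.
x_1 = 15127^2 mod 29341 = 25011.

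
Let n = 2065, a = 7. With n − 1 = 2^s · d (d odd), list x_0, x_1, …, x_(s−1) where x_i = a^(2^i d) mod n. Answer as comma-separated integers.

n − 1 = 2064 = 2^4 · 129, so s = 4 and d = 129.
x_0 = 7^129 mod 2065 = 1302.
x_1 = 1302^2 mod 2065 = 1904.
x_2 = 1904^2 mod 2065 = 1141.
x_3 = 1141^2 mod 2065 = 931.

1302, 1904, 1141, 931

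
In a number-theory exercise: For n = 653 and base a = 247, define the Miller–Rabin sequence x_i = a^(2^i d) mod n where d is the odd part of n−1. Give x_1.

n − 1 = 652 = 2^2 · 163, so s = 2 and d = 163.
x_0 = 247^163 mod 653 = 652.
x_1 = 652^2 mod 653 = 1.

1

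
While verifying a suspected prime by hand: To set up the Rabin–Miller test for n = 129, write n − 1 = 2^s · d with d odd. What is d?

1

Halving: 128 → 64 → 32 → 16 → 8 → 4 → 2 → 1; 1 is odd.
So 128 = 2^7 · 1.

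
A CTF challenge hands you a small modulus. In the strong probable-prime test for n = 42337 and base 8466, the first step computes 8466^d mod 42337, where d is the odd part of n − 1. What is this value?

11018

n − 1 = 42336 = 2^5 · 1323, so s = 5 and d = 1323.
8466^1323 mod 42337 = 11018.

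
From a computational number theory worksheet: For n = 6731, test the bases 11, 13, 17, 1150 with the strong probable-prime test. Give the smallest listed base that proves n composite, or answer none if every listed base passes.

n − 1 = 6730 = 2^1 · 3365, so s = 1 and d = 3365.
Base 11: x_0 = 11^3365 mod 6731 = 6685. x_0 ∉ {1, 6730} and s = 1, so 11 is a Miller–Rabin witness and 6731 is composite.
Base 13: x_0 = 13^3365 mod 6731 = 5051. x_0 ∉ {1, 6730} and s = 1, so 13 is a Miller–Rabin witness and 6731 is composite.
Base 17: x_0 = 17^3365 mod 6731 = 4251. x_0 ∉ {1, 6730} and s = 1, so 17 is a Miller–Rabin witness and 6731 is composite.
Base 1150: x_0 = 1150^3365 mod 6731 = 4246. x_0 ∉ {1, 6730} and s = 1, so 1150 is a Miller–Rabin witness and 6731 is composite.
The smallest witness among the given bases is 11.

11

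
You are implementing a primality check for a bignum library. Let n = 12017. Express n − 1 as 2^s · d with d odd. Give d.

Halving: 12016 → 6008 → 3004 → 1502 → 751; 751 is odd.
So 12016 = 2^4 · 751.

751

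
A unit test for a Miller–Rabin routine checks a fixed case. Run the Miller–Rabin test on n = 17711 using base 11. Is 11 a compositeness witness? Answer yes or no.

no

n − 1 = 17710 = 2^1 · 8855, so s = 1 and d = 8855.
x_0 = 11^8855 mod 17711 = 17710.
x_0 = 17710 ≡ −1, so 11 is not a witness.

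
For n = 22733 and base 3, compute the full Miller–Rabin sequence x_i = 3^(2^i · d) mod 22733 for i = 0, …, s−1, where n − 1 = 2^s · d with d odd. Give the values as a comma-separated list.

n − 1 = 22732 = 2^2 · 5683, so s = 2 and d = 5683.
x_0 = 3^5683 mod 22733 = 22190.
x_1 = 22190^2 mod 22733 = 22053.

22190, 22053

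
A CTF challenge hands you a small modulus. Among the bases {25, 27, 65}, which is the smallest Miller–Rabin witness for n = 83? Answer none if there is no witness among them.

none

n − 1 = 82 = 2^1 · 41, so s = 1 and d = 41.
Base 25: x_0 = 25^41 mod 83 = 1. x_0 = 1, so 25 is not a witness.
Base 27: x_0 = 27^41 mod 83 = 1. x_0 = 1, so 27 is not a witness.
Base 65: x_0 = 65^41 mod 83 = 1. x_0 = 1, so 65 is not a witness.
No listed base is a witness for 83.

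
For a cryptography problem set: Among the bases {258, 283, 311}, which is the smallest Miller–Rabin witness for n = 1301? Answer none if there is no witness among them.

n − 1 = 1300 = 2^2 · 325, so s = 2 and d = 325.
Base 258: x_0 = 258^325 mod 1301 = 1300. x_0 = 1300 ≡ −1, so 258 is not a witness.
Base 283: x_0 = 283^325 mod 1301 = 1. x_0 = 1, so 283 is not a witness.
Base 311: x_0 = 311^325 mod 1301 = 1250. x_0 is neither 1 nor 1300, so continue squaring. x_1 = 1250^2 mod 1301 = 1300. x_1 ≡ −1, so 311 is not a witness.
No listed base is a witness for 1301.

none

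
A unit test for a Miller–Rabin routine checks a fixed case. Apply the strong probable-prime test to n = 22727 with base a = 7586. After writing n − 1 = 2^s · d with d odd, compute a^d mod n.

22726

n − 1 = 22726 = 2^1 · 11363, so s = 1 and d = 11363.
7586^11363 mod 22727 = 22726.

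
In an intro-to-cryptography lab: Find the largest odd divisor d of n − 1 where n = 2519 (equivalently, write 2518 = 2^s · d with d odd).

1259

Halving: 2518 → 1259; 1259 is odd.
So 2518 = 2^1 · 1259.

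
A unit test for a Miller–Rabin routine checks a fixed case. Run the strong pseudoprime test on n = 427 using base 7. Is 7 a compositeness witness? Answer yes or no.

yes

n − 1 = 426 = 2^1 · 213, so s = 1 and d = 213.
x_0 = 7^213 mod 427 = 84.
x_0 ∉ {1, 426} and s = 1, so 7 is a Miller–Rabin witness and 427 is composite.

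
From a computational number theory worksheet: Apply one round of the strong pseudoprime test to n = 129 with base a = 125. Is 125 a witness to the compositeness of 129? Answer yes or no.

yes

n − 1 = 128 = 2^7 · 1, so s = 7 and d = 1.
x_0 = 125^1 mod 129 = 125.
x_0 is neither 1 nor 128, so continue squaring.
x_1 = 125^2 mod 129 = 16.
x_2 = 16^2 mod 129 = 127.
x_3 = 127^2 mod 129 = 4.
x_4 = 4^2 mod 129 = 16.
x_5 = 16^2 mod 129 = 127.
x_6 = 127^2 mod 129 = 4.
Reached i = s−1 = 6 without hitting −1: 125 is a Miller–Rabin witness and 129 is composite.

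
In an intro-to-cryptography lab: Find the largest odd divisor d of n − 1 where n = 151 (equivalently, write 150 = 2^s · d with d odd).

75

Halving: 150 → 75; 75 is odd.
So 150 = 2^1 · 75.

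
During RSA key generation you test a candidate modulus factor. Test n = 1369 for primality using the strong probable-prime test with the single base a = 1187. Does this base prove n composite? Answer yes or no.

n − 1 = 1368 = 2^3 · 171, so s = 3 and d = 171.
x_0 = 1187^171 mod 1369 = 1220.
x_0 is neither 1 nor 1368, so continue squaring.
x_1 = 1220^2 mod 1369 = 297.
x_2 = 297^2 mod 1369 = 593.
Reached i = s−1 = 2 without hitting −1: 1187 is a Miller–Rabin witness and 1369 is composite.

yes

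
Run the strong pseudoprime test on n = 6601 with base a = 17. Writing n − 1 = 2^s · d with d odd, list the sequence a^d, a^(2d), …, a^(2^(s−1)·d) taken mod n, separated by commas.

n − 1 = 6600 = 2^3 · 825, so s = 3 and d = 825.
x_0 = 17^825 mod 6601 = 5795.
x_1 = 5795^2 mod 6601 = 2738.
x_2 = 2738^2 mod 6601 = 4509.

5795, 2738, 4509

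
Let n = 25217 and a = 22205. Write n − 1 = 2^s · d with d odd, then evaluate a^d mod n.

20751

n − 1 = 25216 = 2^7 · 197, so s = 7 and d = 197.
22205^197 mod 25217 = 20751.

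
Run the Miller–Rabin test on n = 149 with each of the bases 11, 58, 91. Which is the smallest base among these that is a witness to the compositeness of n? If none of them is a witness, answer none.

none

n − 1 = 148 = 2^2 · 37, so s = 2 and d = 37.
Base 11: x_0 = 11^37 mod 149 = 105. x_0 is neither 1 nor 148, so continue squaring. x_1 = 105^2 mod 149 = 148. x_1 ≡ −1, so 11 is not a witness.
Base 58: x_0 = 58^37 mod 149 = 105. x_0 is neither 1 nor 148, so continue squaring. x_1 = 105^2 mod 149 = 148. x_1 ≡ −1, so 58 is not a witness.
Base 91: x_0 = 91^37 mod 149 = 44. x_0 is neither 1 nor 148, so continue squaring. x_1 = 44^2 mod 149 = 148. x_1 ≡ −1, so 91 is not a witness.
No listed base is a witness for 149.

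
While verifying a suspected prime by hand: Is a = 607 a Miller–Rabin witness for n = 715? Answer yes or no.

yes

n − 1 = 714 = 2^1 · 357, so s = 1 and d = 357.
Repeated squaring mod 715: 607^1 ≡ 607, 607^2 ≡ 224, 607^4 ≡ 126, 607^8 ≡ 146, 607^16 ≡ 581, 607^32 ≡ 81, 607^64 ≡ 126, 607^128 ≡ 146, 607^256 ≡ 581.
357 = 256 + 64 + 32 + 4 + 1, so 607^357 ≡ 581·126·81·126·607 ≡ 612 (mod 715).
x_0 = 607^357 mod 715 = 612.
x_0 ∉ {1, 714} and s = 1, so 607 is a Miller–Rabin witness and 715 is composite.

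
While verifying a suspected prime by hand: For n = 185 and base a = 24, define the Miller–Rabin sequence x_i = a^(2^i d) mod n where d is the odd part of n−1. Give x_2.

16

n − 1 = 184 = 2^3 · 23, so s = 3 and d = 23.
x_0 = 24^23 mod 185 = 109.
x_1 = 109^2 mod 185 = 41.
x_2 = 41^2 mod 185 = 16.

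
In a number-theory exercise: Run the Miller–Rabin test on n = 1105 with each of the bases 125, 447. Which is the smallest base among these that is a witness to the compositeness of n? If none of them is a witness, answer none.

125

n − 1 = 1104 = 2^4 · 69, so s = 4 and d = 69.
Base 125: x_0 = 125^69 mod 1105 = 840. x_0 is neither 1 nor 1104, so continue squaring. x_1 = 840^2 mod 1105 = 610. x_2 = 610^2 mod 1105 = 820. x_3 = 820^2 mod 1105 = 560. Reached i = s−1 = 3 without hitting −1: 125 is a Miller–Rabin witness and 1105 is composite.
Base 447: x_0 = 447^69 mod 1105 = 252. x_0 is neither 1 nor 1104, so continue squaring. x_1 = 252^2 mod 1105 = 519. x_2 = 519^2 mod 1105 = 846. x_3 = 846^2 mod 1105 = 781. Reached i = s−1 = 3 without hitting −1: 447 is a Miller–Rabin witness and 1105 is composite.
The smallest witness among the given bases is 125.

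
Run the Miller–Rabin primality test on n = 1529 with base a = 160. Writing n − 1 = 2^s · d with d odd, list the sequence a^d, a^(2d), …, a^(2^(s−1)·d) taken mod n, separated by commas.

1491, 1444, 1109

n − 1 = 1528 = 2^3 · 191, so s = 3 and d = 191.
x_0 = 160^191 mod 1529 = 1491.
x_1 = 1491^2 mod 1529 = 1444.
x_2 = 1444^2 mod 1529 = 1109.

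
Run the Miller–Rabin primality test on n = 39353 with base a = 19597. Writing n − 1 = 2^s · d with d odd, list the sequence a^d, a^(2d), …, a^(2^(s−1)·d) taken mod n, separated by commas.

n − 1 = 39352 = 2^3 · 4919, so s = 3 and d = 4919.
x_0 = 19597^4919 mod 39353 = 3957.
x_1 = 3957^2 mod 39353 = 34708.
x_2 = 34708^2 mod 39353 = 10581.

3957, 34708, 10581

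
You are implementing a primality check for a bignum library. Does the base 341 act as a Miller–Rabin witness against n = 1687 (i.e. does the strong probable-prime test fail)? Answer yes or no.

n − 1 = 1686 = 2^1 · 843, so s = 1 and d = 843.
x_0 = 341^843 mod 1687 = 573.
x_0 ∉ {1, 1686} and s = 1, so 341 is a Miller–Rabin witness and 1687 is composite.

yes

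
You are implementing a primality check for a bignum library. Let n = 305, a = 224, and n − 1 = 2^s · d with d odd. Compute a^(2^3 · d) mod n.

n − 1 = 304 = 2^4 · 19, so s = 4 and d = 19.
x_0 = 224^19 mod 305 = 64.
x_1 = 64^2 mod 305 = 131.
x_2 = 131^2 mod 305 = 81.
x_3 = 81^2 mod 305 = 156.

156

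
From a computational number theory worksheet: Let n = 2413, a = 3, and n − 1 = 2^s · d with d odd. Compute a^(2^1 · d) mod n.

2034

n − 1 = 2412 = 2^2 · 603, so s = 2 and d = 603.
Repeated squaring mod 2413: 3^1 ≡ 3, 3^2 ≡ 9, 3^4 ≡ 81, 3^8 ≡ 1735, 3^16 ≡ 1214, 3^32 ≡ 1866, 3^64 ≡ 2410, 3^128 ≡ 9, 3^256 ≡ 81, 3^512 ≡ 1735.
603 = 512 + 64 + 16 + 8 + 2 + 1, so 3^603 ≡ 1735·2410·1214·1735·9·3 ≡ 873 (mod 2413).
x_0 = 873.
x_1 = 873^2 mod 2413 = 2034.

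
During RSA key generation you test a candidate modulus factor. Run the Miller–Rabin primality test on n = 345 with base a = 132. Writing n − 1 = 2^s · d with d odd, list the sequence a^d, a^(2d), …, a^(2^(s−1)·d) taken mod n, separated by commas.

n − 1 = 344 = 2^3 · 43, so s = 3 and d = 43.
x_0 = 132^43 mod 345 = 318.
x_1 = 318^2 mod 345 = 39.
x_2 = 39^2 mod 345 = 141.

318, 39, 141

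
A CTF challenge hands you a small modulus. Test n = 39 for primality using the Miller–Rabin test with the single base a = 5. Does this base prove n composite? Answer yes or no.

n − 1 = 38 = 2^1 · 19, so s = 1 and d = 19.
Repeated squaring mod 39: 5^1 ≡ 5, 5^2 ≡ 25, 5^4 ≡ 1, 5^8 ≡ 1, 5^16 ≡ 1.
19 = 16 + 2 + 1, so 5^19 ≡ 1·25·5 ≡ 8 (mod 39).
x_0 = 5^19 mod 39 = 8.
x_0 ∉ {1, 38} and s = 1, so 5 is a Miller–Rabin witness and 39 is composite.

yes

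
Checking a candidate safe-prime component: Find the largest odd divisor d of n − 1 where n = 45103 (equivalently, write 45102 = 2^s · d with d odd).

Halving: 45102 → 22551; 22551 is odd.
So 45102 = 2^1 · 22551.

22551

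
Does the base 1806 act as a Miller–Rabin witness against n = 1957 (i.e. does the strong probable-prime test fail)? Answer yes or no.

n − 1 = 1956 = 2^2 · 489, so s = 2 and d = 489.
x_0 = 1806^489 mod 1957 = 229.
x_0 is neither 1 nor 1956, so continue squaring.
x_1 = 229^2 mod 1957 = 1559.
Reached i = s−1 = 1 without hitting −1: 1806 is a Miller–Rabin witness and 1957 is composite.

yes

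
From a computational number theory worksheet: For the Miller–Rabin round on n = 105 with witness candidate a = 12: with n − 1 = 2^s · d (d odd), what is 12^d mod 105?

12

n − 1 = 104 = 2^3 · 13, so s = 3 and d = 13.
12^13 mod 105 = 12.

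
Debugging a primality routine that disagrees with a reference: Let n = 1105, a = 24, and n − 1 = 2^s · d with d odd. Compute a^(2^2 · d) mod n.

1041

n − 1 = 1104 = 2^4 · 69, so s = 4 and d = 69.
By repeated squaring, 24^69 ≡ 164 (mod 1105).
x_0 = 164.
x_1 = 164^2 mod 1105 = 376.
x_2 = 376^2 mod 1105 = 1041.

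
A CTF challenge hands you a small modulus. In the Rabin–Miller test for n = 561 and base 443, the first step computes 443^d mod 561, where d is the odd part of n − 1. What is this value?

188

n − 1 = 560 = 2^4 · 35, so s = 4 and d = 35.
443^35 mod 561 = 188.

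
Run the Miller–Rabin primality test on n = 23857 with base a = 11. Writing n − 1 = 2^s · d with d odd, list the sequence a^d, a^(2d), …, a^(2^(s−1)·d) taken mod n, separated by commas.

n − 1 = 23856 = 2^4 · 1491, so s = 4 and d = 1491.
x_0 = 11^1491 mod 23857 = 4030.
x_1 = 4030^2 mod 23857 = 18140.
x_2 = 18140^2 mod 23857 = 23856.
x_3 = 23856^2 mod 23857 = 1.

4030, 18140, 23856, 1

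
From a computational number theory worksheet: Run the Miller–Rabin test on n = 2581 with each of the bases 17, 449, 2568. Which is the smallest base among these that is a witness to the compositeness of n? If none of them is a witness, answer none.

n − 1 = 2580 = 2^2 · 645, so s = 2 and d = 645.
Base 17: x_0 = 17^645 mod 2581 = 1612. x_0 is neither 1 nor 2580, so continue squaring. x_1 = 1612^2 mod 2581 = 2058. Reached i = s−1 = 1 without hitting −1: 17 is a Miller–Rabin witness and 2581 is composite.
Base 449: x_0 = 449^645 mod 2581 = 275. x_0 is neither 1 nor 2580, so continue squaring. x_1 = 275^2 mod 2581 = 776. Reached i = s−1 = 1 without hitting −1: 449 is a Miller–Rabin witness and 2581 is composite.
Base 2568: x_0 = 2568^645 mod 2581 = 2365. x_0 is neither 1 nor 2580, so continue squaring. x_1 = 2365^2 mod 2581 = 198. Reached i = s−1 = 1 without hitting −1: 2568 is a Miller–Rabin witness and 2581 is composite.
The smallest witness among the given bases is 17.

17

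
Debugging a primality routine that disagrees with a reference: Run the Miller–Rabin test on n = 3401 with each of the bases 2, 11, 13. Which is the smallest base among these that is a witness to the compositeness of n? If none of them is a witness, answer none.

n − 1 = 3400 = 2^3 · 425, so s = 3 and d = 425.
Base 2: x_0 = 2^425 mod 3401 = 1820. x_0 is neither 1 nor 3400, so continue squaring. x_1 = 1820^2 mod 3401 = 3227. x_2 = 3227^2 mod 3401 = 3068. Reached i = s−1 = 2 without hitting −1: 2 is a Miller–Rabin witness and 3401 is composite.
Base 11: x_0 = 11^425 mod 3401 = 1356. x_0 is neither 1 nor 3400, so continue squaring. x_1 = 1356^2 mod 3401 = 2196. x_2 = 2196^2 mod 3401 = 3199. Reached i = s−1 = 2 without hitting −1: 11 is a Miller–Rabin witness and 3401 is composite.
Base 13: x_0 = 13^425 mod 3401 = 325. x_0 is neither 1 nor 3400, so continue squaring. x_1 = 325^2 mod 3401 = 194. x_2 = 194^2 mod 3401 = 225. Reached i = s−1 = 2 without hitting −1: 13 is a Miller–Rabin witness and 3401 is composite.
The smallest witness among the given bases is 2.

2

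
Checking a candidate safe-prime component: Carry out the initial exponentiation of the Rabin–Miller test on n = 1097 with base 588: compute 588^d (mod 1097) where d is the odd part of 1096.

1018

n − 1 = 1096 = 2^3 · 137, so s = 3 and d = 137.
Repeated squaring mod 1097: 588^1 ≡ 588, 588^2 ≡ 189, 588^4 ≡ 617, 588^8 ≡ 30, 588^16 ≡ 900, 588^32 ≡ 414, 588^64 ≡ 264, 588^128 ≡ 585.
137 = 128 + 8 + 1, so 588^137 ≡ 585·30·588 ≡ 1018 (mod 1097).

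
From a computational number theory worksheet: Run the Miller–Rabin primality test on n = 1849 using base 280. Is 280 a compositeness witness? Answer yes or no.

n − 1 = 1848 = 2^3 · 231, so s = 3 and d = 231.
x_0 = 280^231 mod 1849 = 1590.
x_0 is neither 1 nor 1848, so continue squaring.
x_1 = 1590^2 mod 1849 = 517.
x_2 = 517^2 mod 1849 = 1033.
Reached i = s−1 = 2 without hitting −1: 280 is a Miller–Rabin witness and 1849 is composite.

yes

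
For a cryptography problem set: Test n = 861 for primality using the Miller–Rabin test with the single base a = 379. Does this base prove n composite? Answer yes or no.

n − 1 = 860 = 2^2 · 215, so s = 2 and d = 215.
x_0 = 379^215 mod 861 = 1.
x_0 = 1, so 379 is not a witness.

no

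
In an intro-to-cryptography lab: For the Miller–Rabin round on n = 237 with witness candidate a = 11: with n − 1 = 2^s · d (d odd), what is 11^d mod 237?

92

n − 1 = 236 = 2^2 · 59, so s = 2 and d = 59.
Repeated squaring mod 237: 11^1 ≡ 11, 11^2 ≡ 121, 11^4 ≡ 184, 11^8 ≡ 202, 11^16 ≡ 40, 11^32 ≡ 178.
59 = 32 + 16 + 8 + 2 + 1, so 11^59 ≡ 178·40·202·121·11 ≡ 92 (mod 237).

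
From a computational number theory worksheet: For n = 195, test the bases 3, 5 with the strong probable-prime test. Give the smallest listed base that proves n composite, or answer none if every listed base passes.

3

n − 1 = 194 = 2^1 · 97, so s = 1 and d = 97.
Base 3: x_0 = 3^97 mod 195 = 3. x_0 ∉ {1, 194} and s = 1, so 3 is a Miller–Rabin witness and 195 is composite.
Base 5: x_0 = 5^97 mod 195 = 5. x_0 ∉ {1, 194} and s = 1, so 5 is a Miller–Rabin witness and 195 is composite.
The smallest witness among the given bases is 3.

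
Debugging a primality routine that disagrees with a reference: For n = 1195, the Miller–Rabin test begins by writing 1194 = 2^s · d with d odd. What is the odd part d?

Halving: 1194 → 597; 597 is odd.
So 1194 = 2^1 · 597.

597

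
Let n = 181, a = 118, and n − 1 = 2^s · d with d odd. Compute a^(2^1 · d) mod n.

n − 1 = 180 = 2^2 · 45, so s = 2 and d = 45.
x_0 = 118^45 mod 181 = 162.
x_1 = 162^2 mod 181 = 180.

180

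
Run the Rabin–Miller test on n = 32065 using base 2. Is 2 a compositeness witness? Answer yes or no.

yes

n − 1 = 32064 = 2^6 · 501, so s = 6 and d = 501.
x_0 = 2^501 mod 32065 = 28492.
x_0 is neither 1 nor 32064, so continue squaring.
x_1 = 28492^2 mod 32065 = 4459.
x_2 = 4459^2 mod 32065 = 2381.
x_3 = 2381^2 mod 32065 = 25721.
x_4 = 25721^2 mod 32065 = 4761.
x_5 = 4761^2 mod 32065 = 29231.
Reached i = s−1 = 5 without hitting −1: 2 is a Miller–Rabin witness and 32065 is composite.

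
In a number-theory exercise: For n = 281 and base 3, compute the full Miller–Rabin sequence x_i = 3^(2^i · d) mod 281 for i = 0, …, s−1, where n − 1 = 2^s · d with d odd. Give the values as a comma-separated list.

60, 228, 280

n − 1 = 280 = 2^3 · 35, so s = 3 and d = 35.
x_0 = 3^35 mod 281 = 60.
x_1 = 60^2 mod 281 = 228.
x_2 = 228^2 mod 281 = 280.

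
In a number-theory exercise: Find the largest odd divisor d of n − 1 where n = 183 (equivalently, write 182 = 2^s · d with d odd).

Halving: 182 → 91; 91 is odd.
So 182 = 2^1 · 91.

91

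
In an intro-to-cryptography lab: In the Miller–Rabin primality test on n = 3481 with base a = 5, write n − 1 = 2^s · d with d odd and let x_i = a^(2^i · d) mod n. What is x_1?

n − 1 = 3480 = 2^3 · 435, so s = 3 and d = 435.
Repeated squaring mod 3481: 5^1 ≡ 5, 5^2 ≡ 25, 5^4 ≡ 625, 5^8 ≡ 753, 5^16 ≡ 3087, 5^32 ≡ 2072, 5^64 ≡ 1111, 5^128 ≡ 2047, 5^256 ≡ 2566.
435 = 256 + 128 + 32 + 16 + 2 + 1, so 5^435 ≡ 2566·2047·2072·3087·25·5 ≡ 2184 (mod 3481).
x_0 = 2184.
x_1 = 2184^2 mod 3481 = 886.

886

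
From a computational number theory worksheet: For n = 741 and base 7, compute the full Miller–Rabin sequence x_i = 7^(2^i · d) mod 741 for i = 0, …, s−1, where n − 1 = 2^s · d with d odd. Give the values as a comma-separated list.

505, 121

n − 1 = 740 = 2^2 · 185, so s = 2 and d = 185.
x_0 = 7^185 mod 741 = 505.
x_1 = 505^2 mod 741 = 121.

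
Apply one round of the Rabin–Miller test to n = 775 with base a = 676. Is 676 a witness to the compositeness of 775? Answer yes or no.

n − 1 = 774 = 2^1 · 387, so s = 1 and d = 387.
x_0 = 676^387 mod 775 = 1.
x_0 = 1, so 676 is not a witness.

no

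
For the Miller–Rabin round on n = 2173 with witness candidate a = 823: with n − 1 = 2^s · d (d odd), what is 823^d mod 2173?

n − 1 = 2172 = 2^2 · 543, so s = 2 and d = 543.
823^543 mod 2173 = 1818.

1818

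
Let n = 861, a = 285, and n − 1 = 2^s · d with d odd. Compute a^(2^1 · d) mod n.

n − 1 = 860 = 2^2 · 215, so s = 2 and d = 215.
x_0 = 285^215 mod 861 = 360.
x_1 = 360^2 mod 861 = 450.

450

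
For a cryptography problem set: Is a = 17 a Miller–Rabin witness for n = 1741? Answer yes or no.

no

n − 1 = 1740 = 2^2 · 435, so s = 2 and d = 435.
By repeated squaring, 17^435 ≡ 59 (mod 1741).
x_0 = 17^435 mod 1741 = 59.
x_0 is neither 1 nor 1740, so continue squaring.
x_1 = 59^2 mod 1741 = 1740.
x_1 ≡ −1, so 17 is not a witness.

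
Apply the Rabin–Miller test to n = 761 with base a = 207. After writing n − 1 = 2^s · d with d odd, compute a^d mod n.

760

n − 1 = 760 = 2^3 · 95, so s = 3 and d = 95.
207^95 mod 761 = 760.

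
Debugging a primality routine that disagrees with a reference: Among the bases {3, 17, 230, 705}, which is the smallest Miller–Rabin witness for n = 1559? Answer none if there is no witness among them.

none

n − 1 = 1558 = 2^1 · 779, so s = 1 and d = 779.
Base 3: x_0 = 3^779 mod 1559 = 1. x_0 = 1, so 3 is not a witness.
Base 17: x_0 = 17^779 mod 1559 = 1558. x_0 = 1558 ≡ −1, so 17 is not a witness.
Base 230: x_0 = 230^779 mod 1559 = 1558. x_0 = 1558 ≡ −1, so 230 is not a witness.
Base 705: x_0 = 705^779 mod 1559 = 1558. x_0 = 1558 ≡ −1, so 705 is not a witness.
No listed base is a witness for 1559.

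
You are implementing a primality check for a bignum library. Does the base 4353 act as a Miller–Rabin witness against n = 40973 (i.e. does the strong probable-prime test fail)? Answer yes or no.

no

n − 1 = 40972 = 2^2 · 10243, so s = 2 and d = 10243.
x_0 = 4353^10243 mod 40973 = 40972.
x_0 = 40972 ≡ −1, so 4353 is not a witness.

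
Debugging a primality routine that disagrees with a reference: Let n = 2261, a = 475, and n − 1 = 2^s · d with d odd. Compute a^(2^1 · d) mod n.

n − 1 = 2260 = 2^2 · 565, so s = 2 and d = 565.
x_0 = 475^565 mod 2261 = 475.
x_1 = 475^2 mod 2261 = 1786.

1786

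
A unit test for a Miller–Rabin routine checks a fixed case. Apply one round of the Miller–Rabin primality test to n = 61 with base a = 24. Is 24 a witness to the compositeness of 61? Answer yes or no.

n − 1 = 60 = 2^2 · 15, so s = 2 and d = 15.
x_0 = 24^15 mod 61 = 11.
x_0 is neither 1 nor 60, so continue squaring.
x_1 = 11^2 mod 61 = 60.
x_1 ≡ −1, so 24 is not a witness.

no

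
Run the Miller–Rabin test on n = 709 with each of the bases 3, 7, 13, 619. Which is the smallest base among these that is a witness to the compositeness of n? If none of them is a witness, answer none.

none

n − 1 = 708 = 2^2 · 177, so s = 2 and d = 177.
Base 3: x_0 = 3^177 mod 709 = 1. x_0 = 1, so 3 is not a witness.
Base 7: x_0 = 7^177 mod 709 = 1. x_0 = 1, so 7 is not a witness.
Base 13: x_0 = 13^177 mod 709 = 96. x_0 is neither 1 nor 708, so continue squaring. x_1 = 96^2 mod 709 = 708. x_1 ≡ −1, so 13 is not a witness.
Base 619: x_0 = 619^177 mod 709 = 96. x_0 is neither 1 nor 708, so continue squaring. x_1 = 96^2 mod 709 = 708. x_1 ≡ −1, so 619 is not a witness.
No listed base is a witness for 709.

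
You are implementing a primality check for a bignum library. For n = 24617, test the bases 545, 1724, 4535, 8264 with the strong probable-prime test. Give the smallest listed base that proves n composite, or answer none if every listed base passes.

n − 1 = 24616 = 2^3 · 3077, so s = 3 and d = 3077.
Base 545: x_0 = 545^3077 mod 24617 = 1. x_0 = 1, so 545 is not a witness.
Base 1724: x_0 = 1724^3077 mod 24617 = 1. x_0 = 1, so 1724 is not a witness.
Base 4535: x_0 = 4535^3077 mod 24617 = 24616. x_0 = 24616 ≡ −1, so 4535 is not a witness.
Base 8264: x_0 = 8264^3077 mod 24617 = 24616. x_0 = 24616 ≡ −1, so 8264 is not a witness.
No listed base is a witness for 24617.

none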